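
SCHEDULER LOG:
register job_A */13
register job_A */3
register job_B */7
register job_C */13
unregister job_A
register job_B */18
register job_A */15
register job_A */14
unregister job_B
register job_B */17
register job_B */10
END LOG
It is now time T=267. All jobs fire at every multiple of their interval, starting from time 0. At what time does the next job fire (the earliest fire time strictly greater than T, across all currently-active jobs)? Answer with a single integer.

Op 1: register job_A */13 -> active={job_A:*/13}
Op 2: register job_A */3 -> active={job_A:*/3}
Op 3: register job_B */7 -> active={job_A:*/3, job_B:*/7}
Op 4: register job_C */13 -> active={job_A:*/3, job_B:*/7, job_C:*/13}
Op 5: unregister job_A -> active={job_B:*/7, job_C:*/13}
Op 6: register job_B */18 -> active={job_B:*/18, job_C:*/13}
Op 7: register job_A */15 -> active={job_A:*/15, job_B:*/18, job_C:*/13}
Op 8: register job_A */14 -> active={job_A:*/14, job_B:*/18, job_C:*/13}
Op 9: unregister job_B -> active={job_A:*/14, job_C:*/13}
Op 10: register job_B */17 -> active={job_A:*/14, job_B:*/17, job_C:*/13}
Op 11: register job_B */10 -> active={job_A:*/14, job_B:*/10, job_C:*/13}
  job_A: interval 14, next fire after T=267 is 280
  job_B: interval 10, next fire after T=267 is 270
  job_C: interval 13, next fire after T=267 is 273
Earliest fire time = 270 (job job_B)

Answer: 270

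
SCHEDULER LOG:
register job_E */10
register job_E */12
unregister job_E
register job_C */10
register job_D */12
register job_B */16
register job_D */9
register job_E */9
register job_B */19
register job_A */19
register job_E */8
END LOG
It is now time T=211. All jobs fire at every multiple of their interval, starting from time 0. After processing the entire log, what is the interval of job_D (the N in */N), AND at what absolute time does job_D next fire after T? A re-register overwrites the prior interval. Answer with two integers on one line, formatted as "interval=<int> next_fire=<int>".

Answer: interval=9 next_fire=216

Derivation:
Op 1: register job_E */10 -> active={job_E:*/10}
Op 2: register job_E */12 -> active={job_E:*/12}
Op 3: unregister job_E -> active={}
Op 4: register job_C */10 -> active={job_C:*/10}
Op 5: register job_D */12 -> active={job_C:*/10, job_D:*/12}
Op 6: register job_B */16 -> active={job_B:*/16, job_C:*/10, job_D:*/12}
Op 7: register job_D */9 -> active={job_B:*/16, job_C:*/10, job_D:*/9}
Op 8: register job_E */9 -> active={job_B:*/16, job_C:*/10, job_D:*/9, job_E:*/9}
Op 9: register job_B */19 -> active={job_B:*/19, job_C:*/10, job_D:*/9, job_E:*/9}
Op 10: register job_A */19 -> active={job_A:*/19, job_B:*/19, job_C:*/10, job_D:*/9, job_E:*/9}
Op 11: register job_E */8 -> active={job_A:*/19, job_B:*/19, job_C:*/10, job_D:*/9, job_E:*/8}
Final interval of job_D = 9
Next fire of job_D after T=211: (211//9+1)*9 = 216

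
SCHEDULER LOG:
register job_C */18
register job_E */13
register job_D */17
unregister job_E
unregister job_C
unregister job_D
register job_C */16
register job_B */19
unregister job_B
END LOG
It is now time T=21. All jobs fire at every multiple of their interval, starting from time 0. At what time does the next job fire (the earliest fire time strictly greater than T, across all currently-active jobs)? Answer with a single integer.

Op 1: register job_C */18 -> active={job_C:*/18}
Op 2: register job_E */13 -> active={job_C:*/18, job_E:*/13}
Op 3: register job_D */17 -> active={job_C:*/18, job_D:*/17, job_E:*/13}
Op 4: unregister job_E -> active={job_C:*/18, job_D:*/17}
Op 5: unregister job_C -> active={job_D:*/17}
Op 6: unregister job_D -> active={}
Op 7: register job_C */16 -> active={job_C:*/16}
Op 8: register job_B */19 -> active={job_B:*/19, job_C:*/16}
Op 9: unregister job_B -> active={job_C:*/16}
  job_C: interval 16, next fire after T=21 is 32
Earliest fire time = 32 (job job_C)

Answer: 32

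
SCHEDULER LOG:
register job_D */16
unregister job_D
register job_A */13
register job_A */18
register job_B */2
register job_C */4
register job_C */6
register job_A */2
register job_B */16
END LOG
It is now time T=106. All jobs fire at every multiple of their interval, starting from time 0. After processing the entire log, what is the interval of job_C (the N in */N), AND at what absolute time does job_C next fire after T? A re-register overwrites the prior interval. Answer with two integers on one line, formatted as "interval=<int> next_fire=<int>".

Answer: interval=6 next_fire=108

Derivation:
Op 1: register job_D */16 -> active={job_D:*/16}
Op 2: unregister job_D -> active={}
Op 3: register job_A */13 -> active={job_A:*/13}
Op 4: register job_A */18 -> active={job_A:*/18}
Op 5: register job_B */2 -> active={job_A:*/18, job_B:*/2}
Op 6: register job_C */4 -> active={job_A:*/18, job_B:*/2, job_C:*/4}
Op 7: register job_C */6 -> active={job_A:*/18, job_B:*/2, job_C:*/6}
Op 8: register job_A */2 -> active={job_A:*/2, job_B:*/2, job_C:*/6}
Op 9: register job_B */16 -> active={job_A:*/2, job_B:*/16, job_C:*/6}
Final interval of job_C = 6
Next fire of job_C after T=106: (106//6+1)*6 = 108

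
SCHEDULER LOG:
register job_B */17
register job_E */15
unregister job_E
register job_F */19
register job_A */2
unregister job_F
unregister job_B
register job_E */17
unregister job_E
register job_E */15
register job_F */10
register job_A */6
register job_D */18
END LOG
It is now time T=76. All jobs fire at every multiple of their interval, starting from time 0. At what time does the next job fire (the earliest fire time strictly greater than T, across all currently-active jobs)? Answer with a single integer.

Answer: 78

Derivation:
Op 1: register job_B */17 -> active={job_B:*/17}
Op 2: register job_E */15 -> active={job_B:*/17, job_E:*/15}
Op 3: unregister job_E -> active={job_B:*/17}
Op 4: register job_F */19 -> active={job_B:*/17, job_F:*/19}
Op 5: register job_A */2 -> active={job_A:*/2, job_B:*/17, job_F:*/19}
Op 6: unregister job_F -> active={job_A:*/2, job_B:*/17}
Op 7: unregister job_B -> active={job_A:*/2}
Op 8: register job_E */17 -> active={job_A:*/2, job_E:*/17}
Op 9: unregister job_E -> active={job_A:*/2}
Op 10: register job_E */15 -> active={job_A:*/2, job_E:*/15}
Op 11: register job_F */10 -> active={job_A:*/2, job_E:*/15, job_F:*/10}
Op 12: register job_A */6 -> active={job_A:*/6, job_E:*/15, job_F:*/10}
Op 13: register job_D */18 -> active={job_A:*/6, job_D:*/18, job_E:*/15, job_F:*/10}
  job_A: interval 6, next fire after T=76 is 78
  job_D: interval 18, next fire after T=76 is 90
  job_E: interval 15, next fire after T=76 is 90
  job_F: interval 10, next fire after T=76 is 80
Earliest fire time = 78 (job job_A)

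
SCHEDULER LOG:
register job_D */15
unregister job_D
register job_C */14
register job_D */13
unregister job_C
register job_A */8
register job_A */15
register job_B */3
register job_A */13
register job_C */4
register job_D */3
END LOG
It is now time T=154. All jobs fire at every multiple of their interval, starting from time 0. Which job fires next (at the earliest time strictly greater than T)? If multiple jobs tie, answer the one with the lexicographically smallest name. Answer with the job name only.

Op 1: register job_D */15 -> active={job_D:*/15}
Op 2: unregister job_D -> active={}
Op 3: register job_C */14 -> active={job_C:*/14}
Op 4: register job_D */13 -> active={job_C:*/14, job_D:*/13}
Op 5: unregister job_C -> active={job_D:*/13}
Op 6: register job_A */8 -> active={job_A:*/8, job_D:*/13}
Op 7: register job_A */15 -> active={job_A:*/15, job_D:*/13}
Op 8: register job_B */3 -> active={job_A:*/15, job_B:*/3, job_D:*/13}
Op 9: register job_A */13 -> active={job_A:*/13, job_B:*/3, job_D:*/13}
Op 10: register job_C */4 -> active={job_A:*/13, job_B:*/3, job_C:*/4, job_D:*/13}
Op 11: register job_D */3 -> active={job_A:*/13, job_B:*/3, job_C:*/4, job_D:*/3}
  job_A: interval 13, next fire after T=154 is 156
  job_B: interval 3, next fire after T=154 is 156
  job_C: interval 4, next fire after T=154 is 156
  job_D: interval 3, next fire after T=154 is 156
Earliest = 156, winner (lex tiebreak) = job_A

Answer: job_A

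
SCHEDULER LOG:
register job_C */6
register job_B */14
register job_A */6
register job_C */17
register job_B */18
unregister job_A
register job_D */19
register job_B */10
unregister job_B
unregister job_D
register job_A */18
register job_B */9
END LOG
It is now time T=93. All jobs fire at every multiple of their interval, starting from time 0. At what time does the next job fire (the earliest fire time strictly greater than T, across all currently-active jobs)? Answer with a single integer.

Answer: 99

Derivation:
Op 1: register job_C */6 -> active={job_C:*/6}
Op 2: register job_B */14 -> active={job_B:*/14, job_C:*/6}
Op 3: register job_A */6 -> active={job_A:*/6, job_B:*/14, job_C:*/6}
Op 4: register job_C */17 -> active={job_A:*/6, job_B:*/14, job_C:*/17}
Op 5: register job_B */18 -> active={job_A:*/6, job_B:*/18, job_C:*/17}
Op 6: unregister job_A -> active={job_B:*/18, job_C:*/17}
Op 7: register job_D */19 -> active={job_B:*/18, job_C:*/17, job_D:*/19}
Op 8: register job_B */10 -> active={job_B:*/10, job_C:*/17, job_D:*/19}
Op 9: unregister job_B -> active={job_C:*/17, job_D:*/19}
Op 10: unregister job_D -> active={job_C:*/17}
Op 11: register job_A */18 -> active={job_A:*/18, job_C:*/17}
Op 12: register job_B */9 -> active={job_A:*/18, job_B:*/9, job_C:*/17}
  job_A: interval 18, next fire after T=93 is 108
  job_B: interval 9, next fire after T=93 is 99
  job_C: interval 17, next fire after T=93 is 102
Earliest fire time = 99 (job job_B)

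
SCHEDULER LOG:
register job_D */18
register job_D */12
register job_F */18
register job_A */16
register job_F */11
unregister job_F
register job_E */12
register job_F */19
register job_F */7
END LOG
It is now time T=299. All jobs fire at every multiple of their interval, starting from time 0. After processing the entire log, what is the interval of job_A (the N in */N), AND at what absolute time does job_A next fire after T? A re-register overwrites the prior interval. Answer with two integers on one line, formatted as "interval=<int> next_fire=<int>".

Answer: interval=16 next_fire=304

Derivation:
Op 1: register job_D */18 -> active={job_D:*/18}
Op 2: register job_D */12 -> active={job_D:*/12}
Op 3: register job_F */18 -> active={job_D:*/12, job_F:*/18}
Op 4: register job_A */16 -> active={job_A:*/16, job_D:*/12, job_F:*/18}
Op 5: register job_F */11 -> active={job_A:*/16, job_D:*/12, job_F:*/11}
Op 6: unregister job_F -> active={job_A:*/16, job_D:*/12}
Op 7: register job_E */12 -> active={job_A:*/16, job_D:*/12, job_E:*/12}
Op 8: register job_F */19 -> active={job_A:*/16, job_D:*/12, job_E:*/12, job_F:*/19}
Op 9: register job_F */7 -> active={job_A:*/16, job_D:*/12, job_E:*/12, job_F:*/7}
Final interval of job_A = 16
Next fire of job_A after T=299: (299//16+1)*16 = 304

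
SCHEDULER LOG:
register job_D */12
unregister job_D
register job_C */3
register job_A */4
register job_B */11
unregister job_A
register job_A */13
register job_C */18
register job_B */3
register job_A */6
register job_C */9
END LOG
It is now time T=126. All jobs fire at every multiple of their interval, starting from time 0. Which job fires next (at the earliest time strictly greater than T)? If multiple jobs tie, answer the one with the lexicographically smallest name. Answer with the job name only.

Answer: job_B

Derivation:
Op 1: register job_D */12 -> active={job_D:*/12}
Op 2: unregister job_D -> active={}
Op 3: register job_C */3 -> active={job_C:*/3}
Op 4: register job_A */4 -> active={job_A:*/4, job_C:*/3}
Op 5: register job_B */11 -> active={job_A:*/4, job_B:*/11, job_C:*/3}
Op 6: unregister job_A -> active={job_B:*/11, job_C:*/3}
Op 7: register job_A */13 -> active={job_A:*/13, job_B:*/11, job_C:*/3}
Op 8: register job_C */18 -> active={job_A:*/13, job_B:*/11, job_C:*/18}
Op 9: register job_B */3 -> active={job_A:*/13, job_B:*/3, job_C:*/18}
Op 10: register job_A */6 -> active={job_A:*/6, job_B:*/3, job_C:*/18}
Op 11: register job_C */9 -> active={job_A:*/6, job_B:*/3, job_C:*/9}
  job_A: interval 6, next fire after T=126 is 132
  job_B: interval 3, next fire after T=126 is 129
  job_C: interval 9, next fire after T=126 is 135
Earliest = 129, winner (lex tiebreak) = job_B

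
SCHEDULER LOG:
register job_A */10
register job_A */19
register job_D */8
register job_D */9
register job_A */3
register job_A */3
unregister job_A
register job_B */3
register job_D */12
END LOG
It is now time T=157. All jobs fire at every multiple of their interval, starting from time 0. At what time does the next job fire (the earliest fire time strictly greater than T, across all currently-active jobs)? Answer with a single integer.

Answer: 159

Derivation:
Op 1: register job_A */10 -> active={job_A:*/10}
Op 2: register job_A */19 -> active={job_A:*/19}
Op 3: register job_D */8 -> active={job_A:*/19, job_D:*/8}
Op 4: register job_D */9 -> active={job_A:*/19, job_D:*/9}
Op 5: register job_A */3 -> active={job_A:*/3, job_D:*/9}
Op 6: register job_A */3 -> active={job_A:*/3, job_D:*/9}
Op 7: unregister job_A -> active={job_D:*/9}
Op 8: register job_B */3 -> active={job_B:*/3, job_D:*/9}
Op 9: register job_D */12 -> active={job_B:*/3, job_D:*/12}
  job_B: interval 3, next fire after T=157 is 159
  job_D: interval 12, next fire after T=157 is 168
Earliest fire time = 159 (job job_B)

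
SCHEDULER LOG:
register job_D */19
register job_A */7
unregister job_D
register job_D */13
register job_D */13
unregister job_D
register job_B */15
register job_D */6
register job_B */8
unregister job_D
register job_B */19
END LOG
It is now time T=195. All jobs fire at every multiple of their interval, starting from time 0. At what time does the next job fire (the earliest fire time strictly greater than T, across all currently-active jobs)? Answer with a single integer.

Op 1: register job_D */19 -> active={job_D:*/19}
Op 2: register job_A */7 -> active={job_A:*/7, job_D:*/19}
Op 3: unregister job_D -> active={job_A:*/7}
Op 4: register job_D */13 -> active={job_A:*/7, job_D:*/13}
Op 5: register job_D */13 -> active={job_A:*/7, job_D:*/13}
Op 6: unregister job_D -> active={job_A:*/7}
Op 7: register job_B */15 -> active={job_A:*/7, job_B:*/15}
Op 8: register job_D */6 -> active={job_A:*/7, job_B:*/15, job_D:*/6}
Op 9: register job_B */8 -> active={job_A:*/7, job_B:*/8, job_D:*/6}
Op 10: unregister job_D -> active={job_A:*/7, job_B:*/8}
Op 11: register job_B */19 -> active={job_A:*/7, job_B:*/19}
  job_A: interval 7, next fire after T=195 is 196
  job_B: interval 19, next fire after T=195 is 209
Earliest fire time = 196 (job job_A)

Answer: 196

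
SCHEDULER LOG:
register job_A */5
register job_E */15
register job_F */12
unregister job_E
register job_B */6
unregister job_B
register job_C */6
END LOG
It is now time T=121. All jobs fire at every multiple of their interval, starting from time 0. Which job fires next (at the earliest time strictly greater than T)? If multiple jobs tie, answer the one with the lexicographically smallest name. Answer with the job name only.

Op 1: register job_A */5 -> active={job_A:*/5}
Op 2: register job_E */15 -> active={job_A:*/5, job_E:*/15}
Op 3: register job_F */12 -> active={job_A:*/5, job_E:*/15, job_F:*/12}
Op 4: unregister job_E -> active={job_A:*/5, job_F:*/12}
Op 5: register job_B */6 -> active={job_A:*/5, job_B:*/6, job_F:*/12}
Op 6: unregister job_B -> active={job_A:*/5, job_F:*/12}
Op 7: register job_C */6 -> active={job_A:*/5, job_C:*/6, job_F:*/12}
  job_A: interval 5, next fire after T=121 is 125
  job_C: interval 6, next fire after T=121 is 126
  job_F: interval 12, next fire after T=121 is 132
Earliest = 125, winner (lex tiebreak) = job_A

Answer: job_A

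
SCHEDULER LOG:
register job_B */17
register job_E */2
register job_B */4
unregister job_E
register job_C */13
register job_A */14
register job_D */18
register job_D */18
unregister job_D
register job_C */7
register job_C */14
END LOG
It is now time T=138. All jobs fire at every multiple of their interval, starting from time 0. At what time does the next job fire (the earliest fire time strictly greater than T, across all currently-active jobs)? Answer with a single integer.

Op 1: register job_B */17 -> active={job_B:*/17}
Op 2: register job_E */2 -> active={job_B:*/17, job_E:*/2}
Op 3: register job_B */4 -> active={job_B:*/4, job_E:*/2}
Op 4: unregister job_E -> active={job_B:*/4}
Op 5: register job_C */13 -> active={job_B:*/4, job_C:*/13}
Op 6: register job_A */14 -> active={job_A:*/14, job_B:*/4, job_C:*/13}
Op 7: register job_D */18 -> active={job_A:*/14, job_B:*/4, job_C:*/13, job_D:*/18}
Op 8: register job_D */18 -> active={job_A:*/14, job_B:*/4, job_C:*/13, job_D:*/18}
Op 9: unregister job_D -> active={job_A:*/14, job_B:*/4, job_C:*/13}
Op 10: register job_C */7 -> active={job_A:*/14, job_B:*/4, job_C:*/7}
Op 11: register job_C */14 -> active={job_A:*/14, job_B:*/4, job_C:*/14}
  job_A: interval 14, next fire after T=138 is 140
  job_B: interval 4, next fire after T=138 is 140
  job_C: interval 14, next fire after T=138 is 140
Earliest fire time = 140 (job job_A)

Answer: 140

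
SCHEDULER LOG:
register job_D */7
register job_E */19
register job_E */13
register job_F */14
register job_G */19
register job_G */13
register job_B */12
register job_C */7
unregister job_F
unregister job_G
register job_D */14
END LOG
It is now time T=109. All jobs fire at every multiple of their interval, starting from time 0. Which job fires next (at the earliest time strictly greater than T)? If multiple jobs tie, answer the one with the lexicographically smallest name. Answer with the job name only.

Answer: job_C

Derivation:
Op 1: register job_D */7 -> active={job_D:*/7}
Op 2: register job_E */19 -> active={job_D:*/7, job_E:*/19}
Op 3: register job_E */13 -> active={job_D:*/7, job_E:*/13}
Op 4: register job_F */14 -> active={job_D:*/7, job_E:*/13, job_F:*/14}
Op 5: register job_G */19 -> active={job_D:*/7, job_E:*/13, job_F:*/14, job_G:*/19}
Op 6: register job_G */13 -> active={job_D:*/7, job_E:*/13, job_F:*/14, job_G:*/13}
Op 7: register job_B */12 -> active={job_B:*/12, job_D:*/7, job_E:*/13, job_F:*/14, job_G:*/13}
Op 8: register job_C */7 -> active={job_B:*/12, job_C:*/7, job_D:*/7, job_E:*/13, job_F:*/14, job_G:*/13}
Op 9: unregister job_F -> active={job_B:*/12, job_C:*/7, job_D:*/7, job_E:*/13, job_G:*/13}
Op 10: unregister job_G -> active={job_B:*/12, job_C:*/7, job_D:*/7, job_E:*/13}
Op 11: register job_D */14 -> active={job_B:*/12, job_C:*/7, job_D:*/14, job_E:*/13}
  job_B: interval 12, next fire after T=109 is 120
  job_C: interval 7, next fire after T=109 is 112
  job_D: interval 14, next fire after T=109 is 112
  job_E: interval 13, next fire after T=109 is 117
Earliest = 112, winner (lex tiebreak) = job_C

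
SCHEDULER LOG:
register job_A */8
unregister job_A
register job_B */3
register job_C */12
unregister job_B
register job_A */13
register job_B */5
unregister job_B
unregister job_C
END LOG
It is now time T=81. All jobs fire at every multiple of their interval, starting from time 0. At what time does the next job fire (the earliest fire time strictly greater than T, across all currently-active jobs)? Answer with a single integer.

Op 1: register job_A */8 -> active={job_A:*/8}
Op 2: unregister job_A -> active={}
Op 3: register job_B */3 -> active={job_B:*/3}
Op 4: register job_C */12 -> active={job_B:*/3, job_C:*/12}
Op 5: unregister job_B -> active={job_C:*/12}
Op 6: register job_A */13 -> active={job_A:*/13, job_C:*/12}
Op 7: register job_B */5 -> active={job_A:*/13, job_B:*/5, job_C:*/12}
Op 8: unregister job_B -> active={job_A:*/13, job_C:*/12}
Op 9: unregister job_C -> active={job_A:*/13}
  job_A: interval 13, next fire after T=81 is 91
Earliest fire time = 91 (job job_A)

Answer: 91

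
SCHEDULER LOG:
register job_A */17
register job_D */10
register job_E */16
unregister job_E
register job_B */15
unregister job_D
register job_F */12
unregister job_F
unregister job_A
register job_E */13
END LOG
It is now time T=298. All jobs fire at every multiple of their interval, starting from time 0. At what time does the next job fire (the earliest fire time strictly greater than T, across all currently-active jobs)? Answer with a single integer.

Answer: 299

Derivation:
Op 1: register job_A */17 -> active={job_A:*/17}
Op 2: register job_D */10 -> active={job_A:*/17, job_D:*/10}
Op 3: register job_E */16 -> active={job_A:*/17, job_D:*/10, job_E:*/16}
Op 4: unregister job_E -> active={job_A:*/17, job_D:*/10}
Op 5: register job_B */15 -> active={job_A:*/17, job_B:*/15, job_D:*/10}
Op 6: unregister job_D -> active={job_A:*/17, job_B:*/15}
Op 7: register job_F */12 -> active={job_A:*/17, job_B:*/15, job_F:*/12}
Op 8: unregister job_F -> active={job_A:*/17, job_B:*/15}
Op 9: unregister job_A -> active={job_B:*/15}
Op 10: register job_E */13 -> active={job_B:*/15, job_E:*/13}
  job_B: interval 15, next fire after T=298 is 300
  job_E: interval 13, next fire after T=298 is 299
Earliest fire time = 299 (job job_E)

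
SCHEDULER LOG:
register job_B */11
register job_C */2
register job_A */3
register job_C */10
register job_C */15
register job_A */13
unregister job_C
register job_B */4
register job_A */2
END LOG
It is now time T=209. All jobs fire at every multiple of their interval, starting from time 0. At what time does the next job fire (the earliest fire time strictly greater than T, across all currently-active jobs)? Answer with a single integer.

Op 1: register job_B */11 -> active={job_B:*/11}
Op 2: register job_C */2 -> active={job_B:*/11, job_C:*/2}
Op 3: register job_A */3 -> active={job_A:*/3, job_B:*/11, job_C:*/2}
Op 4: register job_C */10 -> active={job_A:*/3, job_B:*/11, job_C:*/10}
Op 5: register job_C */15 -> active={job_A:*/3, job_B:*/11, job_C:*/15}
Op 6: register job_A */13 -> active={job_A:*/13, job_B:*/11, job_C:*/15}
Op 7: unregister job_C -> active={job_A:*/13, job_B:*/11}
Op 8: register job_B */4 -> active={job_A:*/13, job_B:*/4}
Op 9: register job_A */2 -> active={job_A:*/2, job_B:*/4}
  job_A: interval 2, next fire after T=209 is 210
  job_B: interval 4, next fire after T=209 is 212
Earliest fire time = 210 (job job_A)

Answer: 210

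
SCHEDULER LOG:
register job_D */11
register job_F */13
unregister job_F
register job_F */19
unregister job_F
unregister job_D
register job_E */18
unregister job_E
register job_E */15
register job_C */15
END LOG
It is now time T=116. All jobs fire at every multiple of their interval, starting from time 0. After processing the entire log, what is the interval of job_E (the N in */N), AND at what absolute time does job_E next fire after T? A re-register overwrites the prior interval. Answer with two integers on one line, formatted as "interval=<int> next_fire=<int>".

Op 1: register job_D */11 -> active={job_D:*/11}
Op 2: register job_F */13 -> active={job_D:*/11, job_F:*/13}
Op 3: unregister job_F -> active={job_D:*/11}
Op 4: register job_F */19 -> active={job_D:*/11, job_F:*/19}
Op 5: unregister job_F -> active={job_D:*/11}
Op 6: unregister job_D -> active={}
Op 7: register job_E */18 -> active={job_E:*/18}
Op 8: unregister job_E -> active={}
Op 9: register job_E */15 -> active={job_E:*/15}
Op 10: register job_C */15 -> active={job_C:*/15, job_E:*/15}
Final interval of job_E = 15
Next fire of job_E after T=116: (116//15+1)*15 = 120

Answer: interval=15 next_fire=120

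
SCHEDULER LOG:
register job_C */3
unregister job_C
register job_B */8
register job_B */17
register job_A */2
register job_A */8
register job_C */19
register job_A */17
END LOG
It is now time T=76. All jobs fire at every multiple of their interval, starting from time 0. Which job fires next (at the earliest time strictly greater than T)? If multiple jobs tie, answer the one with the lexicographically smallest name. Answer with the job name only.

Op 1: register job_C */3 -> active={job_C:*/3}
Op 2: unregister job_C -> active={}
Op 3: register job_B */8 -> active={job_B:*/8}
Op 4: register job_B */17 -> active={job_B:*/17}
Op 5: register job_A */2 -> active={job_A:*/2, job_B:*/17}
Op 6: register job_A */8 -> active={job_A:*/8, job_B:*/17}
Op 7: register job_C */19 -> active={job_A:*/8, job_B:*/17, job_C:*/19}
Op 8: register job_A */17 -> active={job_A:*/17, job_B:*/17, job_C:*/19}
  job_A: interval 17, next fire after T=76 is 85
  job_B: interval 17, next fire after T=76 is 85
  job_C: interval 19, next fire after T=76 is 95
Earliest = 85, winner (lex tiebreak) = job_A

Answer: job_A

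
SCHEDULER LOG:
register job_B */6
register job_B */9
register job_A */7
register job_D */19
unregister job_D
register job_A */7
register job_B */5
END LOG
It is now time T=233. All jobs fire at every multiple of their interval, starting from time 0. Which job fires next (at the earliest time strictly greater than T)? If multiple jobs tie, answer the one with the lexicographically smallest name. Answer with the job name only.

Op 1: register job_B */6 -> active={job_B:*/6}
Op 2: register job_B */9 -> active={job_B:*/9}
Op 3: register job_A */7 -> active={job_A:*/7, job_B:*/9}
Op 4: register job_D */19 -> active={job_A:*/7, job_B:*/9, job_D:*/19}
Op 5: unregister job_D -> active={job_A:*/7, job_B:*/9}
Op 6: register job_A */7 -> active={job_A:*/7, job_B:*/9}
Op 7: register job_B */5 -> active={job_A:*/7, job_B:*/5}
  job_A: interval 7, next fire after T=233 is 238
  job_B: interval 5, next fire after T=233 is 235
Earliest = 235, winner (lex tiebreak) = job_B

Answer: job_B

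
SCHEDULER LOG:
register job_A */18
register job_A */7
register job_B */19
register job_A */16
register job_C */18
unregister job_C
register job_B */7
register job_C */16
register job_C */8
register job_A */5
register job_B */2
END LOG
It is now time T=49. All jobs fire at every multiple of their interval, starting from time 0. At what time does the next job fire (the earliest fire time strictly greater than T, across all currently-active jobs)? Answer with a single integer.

Answer: 50

Derivation:
Op 1: register job_A */18 -> active={job_A:*/18}
Op 2: register job_A */7 -> active={job_A:*/7}
Op 3: register job_B */19 -> active={job_A:*/7, job_B:*/19}
Op 4: register job_A */16 -> active={job_A:*/16, job_B:*/19}
Op 5: register job_C */18 -> active={job_A:*/16, job_B:*/19, job_C:*/18}
Op 6: unregister job_C -> active={job_A:*/16, job_B:*/19}
Op 7: register job_B */7 -> active={job_A:*/16, job_B:*/7}
Op 8: register job_C */16 -> active={job_A:*/16, job_B:*/7, job_C:*/16}
Op 9: register job_C */8 -> active={job_A:*/16, job_B:*/7, job_C:*/8}
Op 10: register job_A */5 -> active={job_A:*/5, job_B:*/7, job_C:*/8}
Op 11: register job_B */2 -> active={job_A:*/5, job_B:*/2, job_C:*/8}
  job_A: interval 5, next fire after T=49 is 50
  job_B: interval 2, next fire after T=49 is 50
  job_C: interval 8, next fire after T=49 is 56
Earliest fire time = 50 (job job_A)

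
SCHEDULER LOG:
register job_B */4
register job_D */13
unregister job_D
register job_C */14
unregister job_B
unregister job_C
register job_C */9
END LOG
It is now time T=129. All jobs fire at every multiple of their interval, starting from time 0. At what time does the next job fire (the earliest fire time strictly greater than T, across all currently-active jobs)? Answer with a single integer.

Op 1: register job_B */4 -> active={job_B:*/4}
Op 2: register job_D */13 -> active={job_B:*/4, job_D:*/13}
Op 3: unregister job_D -> active={job_B:*/4}
Op 4: register job_C */14 -> active={job_B:*/4, job_C:*/14}
Op 5: unregister job_B -> active={job_C:*/14}
Op 6: unregister job_C -> active={}
Op 7: register job_C */9 -> active={job_C:*/9}
  job_C: interval 9, next fire after T=129 is 135
Earliest fire time = 135 (job job_C)

Answer: 135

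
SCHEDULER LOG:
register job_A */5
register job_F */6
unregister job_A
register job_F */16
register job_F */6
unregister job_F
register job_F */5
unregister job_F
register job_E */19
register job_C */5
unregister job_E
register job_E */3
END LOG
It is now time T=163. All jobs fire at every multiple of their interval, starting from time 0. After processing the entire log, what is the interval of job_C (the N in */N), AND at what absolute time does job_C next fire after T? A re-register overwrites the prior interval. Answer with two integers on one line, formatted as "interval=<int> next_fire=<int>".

Op 1: register job_A */5 -> active={job_A:*/5}
Op 2: register job_F */6 -> active={job_A:*/5, job_F:*/6}
Op 3: unregister job_A -> active={job_F:*/6}
Op 4: register job_F */16 -> active={job_F:*/16}
Op 5: register job_F */6 -> active={job_F:*/6}
Op 6: unregister job_F -> active={}
Op 7: register job_F */5 -> active={job_F:*/5}
Op 8: unregister job_F -> active={}
Op 9: register job_E */19 -> active={job_E:*/19}
Op 10: register job_C */5 -> active={job_C:*/5, job_E:*/19}
Op 11: unregister job_E -> active={job_C:*/5}
Op 12: register job_E */3 -> active={job_C:*/5, job_E:*/3}
Final interval of job_C = 5
Next fire of job_C after T=163: (163//5+1)*5 = 165

Answer: interval=5 next_fire=165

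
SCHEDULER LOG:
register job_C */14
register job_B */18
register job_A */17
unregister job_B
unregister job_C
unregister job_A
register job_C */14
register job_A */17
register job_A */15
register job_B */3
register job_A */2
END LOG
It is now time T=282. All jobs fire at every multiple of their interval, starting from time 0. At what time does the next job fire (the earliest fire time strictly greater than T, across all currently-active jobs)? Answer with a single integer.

Answer: 284

Derivation:
Op 1: register job_C */14 -> active={job_C:*/14}
Op 2: register job_B */18 -> active={job_B:*/18, job_C:*/14}
Op 3: register job_A */17 -> active={job_A:*/17, job_B:*/18, job_C:*/14}
Op 4: unregister job_B -> active={job_A:*/17, job_C:*/14}
Op 5: unregister job_C -> active={job_A:*/17}
Op 6: unregister job_A -> active={}
Op 7: register job_C */14 -> active={job_C:*/14}
Op 8: register job_A */17 -> active={job_A:*/17, job_C:*/14}
Op 9: register job_A */15 -> active={job_A:*/15, job_C:*/14}
Op 10: register job_B */3 -> active={job_A:*/15, job_B:*/3, job_C:*/14}
Op 11: register job_A */2 -> active={job_A:*/2, job_B:*/3, job_C:*/14}
  job_A: interval 2, next fire after T=282 is 284
  job_B: interval 3, next fire after T=282 is 285
  job_C: interval 14, next fire after T=282 is 294
Earliest fire time = 284 (job job_A)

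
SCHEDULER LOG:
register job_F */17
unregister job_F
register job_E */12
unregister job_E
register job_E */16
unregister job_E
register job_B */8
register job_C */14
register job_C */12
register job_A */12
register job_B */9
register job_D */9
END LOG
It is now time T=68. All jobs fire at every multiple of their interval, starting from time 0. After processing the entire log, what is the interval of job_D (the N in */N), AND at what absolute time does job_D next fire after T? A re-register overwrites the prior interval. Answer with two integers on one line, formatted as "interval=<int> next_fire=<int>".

Answer: interval=9 next_fire=72

Derivation:
Op 1: register job_F */17 -> active={job_F:*/17}
Op 2: unregister job_F -> active={}
Op 3: register job_E */12 -> active={job_E:*/12}
Op 4: unregister job_E -> active={}
Op 5: register job_E */16 -> active={job_E:*/16}
Op 6: unregister job_E -> active={}
Op 7: register job_B */8 -> active={job_B:*/8}
Op 8: register job_C */14 -> active={job_B:*/8, job_C:*/14}
Op 9: register job_C */12 -> active={job_B:*/8, job_C:*/12}
Op 10: register job_A */12 -> active={job_A:*/12, job_B:*/8, job_C:*/12}
Op 11: register job_B */9 -> active={job_A:*/12, job_B:*/9, job_C:*/12}
Op 12: register job_D */9 -> active={job_A:*/12, job_B:*/9, job_C:*/12, job_D:*/9}
Final interval of job_D = 9
Next fire of job_D after T=68: (68//9+1)*9 = 72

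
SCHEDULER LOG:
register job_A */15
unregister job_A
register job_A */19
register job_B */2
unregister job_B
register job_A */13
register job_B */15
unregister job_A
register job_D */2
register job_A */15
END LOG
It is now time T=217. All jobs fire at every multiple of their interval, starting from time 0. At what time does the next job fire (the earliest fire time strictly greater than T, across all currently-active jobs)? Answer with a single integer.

Answer: 218

Derivation:
Op 1: register job_A */15 -> active={job_A:*/15}
Op 2: unregister job_A -> active={}
Op 3: register job_A */19 -> active={job_A:*/19}
Op 4: register job_B */2 -> active={job_A:*/19, job_B:*/2}
Op 5: unregister job_B -> active={job_A:*/19}
Op 6: register job_A */13 -> active={job_A:*/13}
Op 7: register job_B */15 -> active={job_A:*/13, job_B:*/15}
Op 8: unregister job_A -> active={job_B:*/15}
Op 9: register job_D */2 -> active={job_B:*/15, job_D:*/2}
Op 10: register job_A */15 -> active={job_A:*/15, job_B:*/15, job_D:*/2}
  job_A: interval 15, next fire after T=217 is 225
  job_B: interval 15, next fire after T=217 is 225
  job_D: interval 2, next fire after T=217 is 218
Earliest fire time = 218 (job job_D)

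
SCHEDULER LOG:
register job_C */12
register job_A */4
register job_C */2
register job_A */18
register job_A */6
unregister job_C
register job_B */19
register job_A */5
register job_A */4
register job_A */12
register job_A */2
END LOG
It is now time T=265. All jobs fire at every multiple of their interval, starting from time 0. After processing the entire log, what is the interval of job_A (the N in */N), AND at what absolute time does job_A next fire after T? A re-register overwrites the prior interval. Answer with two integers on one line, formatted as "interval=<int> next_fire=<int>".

Answer: interval=2 next_fire=266

Derivation:
Op 1: register job_C */12 -> active={job_C:*/12}
Op 2: register job_A */4 -> active={job_A:*/4, job_C:*/12}
Op 3: register job_C */2 -> active={job_A:*/4, job_C:*/2}
Op 4: register job_A */18 -> active={job_A:*/18, job_C:*/2}
Op 5: register job_A */6 -> active={job_A:*/6, job_C:*/2}
Op 6: unregister job_C -> active={job_A:*/6}
Op 7: register job_B */19 -> active={job_A:*/6, job_B:*/19}
Op 8: register job_A */5 -> active={job_A:*/5, job_B:*/19}
Op 9: register job_A */4 -> active={job_A:*/4, job_B:*/19}
Op 10: register job_A */12 -> active={job_A:*/12, job_B:*/19}
Op 11: register job_A */2 -> active={job_A:*/2, job_B:*/19}
Final interval of job_A = 2
Next fire of job_A after T=265: (265//2+1)*2 = 266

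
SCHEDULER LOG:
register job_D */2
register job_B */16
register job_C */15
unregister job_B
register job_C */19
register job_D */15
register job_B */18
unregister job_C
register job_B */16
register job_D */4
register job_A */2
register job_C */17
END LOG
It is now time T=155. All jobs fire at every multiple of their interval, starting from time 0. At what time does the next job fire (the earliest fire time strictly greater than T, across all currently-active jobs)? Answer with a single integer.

Answer: 156

Derivation:
Op 1: register job_D */2 -> active={job_D:*/2}
Op 2: register job_B */16 -> active={job_B:*/16, job_D:*/2}
Op 3: register job_C */15 -> active={job_B:*/16, job_C:*/15, job_D:*/2}
Op 4: unregister job_B -> active={job_C:*/15, job_D:*/2}
Op 5: register job_C */19 -> active={job_C:*/19, job_D:*/2}
Op 6: register job_D */15 -> active={job_C:*/19, job_D:*/15}
Op 7: register job_B */18 -> active={job_B:*/18, job_C:*/19, job_D:*/15}
Op 8: unregister job_C -> active={job_B:*/18, job_D:*/15}
Op 9: register job_B */16 -> active={job_B:*/16, job_D:*/15}
Op 10: register job_D */4 -> active={job_B:*/16, job_D:*/4}
Op 11: register job_A */2 -> active={job_A:*/2, job_B:*/16, job_D:*/4}
Op 12: register job_C */17 -> active={job_A:*/2, job_B:*/16, job_C:*/17, job_D:*/4}
  job_A: interval 2, next fire after T=155 is 156
  job_B: interval 16, next fire after T=155 is 160
  job_C: interval 17, next fire after T=155 is 170
  job_D: interval 4, next fire after T=155 is 156
Earliest fire time = 156 (job job_A)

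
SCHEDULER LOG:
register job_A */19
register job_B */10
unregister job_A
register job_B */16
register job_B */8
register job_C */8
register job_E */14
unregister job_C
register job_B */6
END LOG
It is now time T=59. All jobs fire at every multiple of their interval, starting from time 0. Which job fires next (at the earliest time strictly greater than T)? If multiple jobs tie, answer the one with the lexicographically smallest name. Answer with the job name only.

Answer: job_B

Derivation:
Op 1: register job_A */19 -> active={job_A:*/19}
Op 2: register job_B */10 -> active={job_A:*/19, job_B:*/10}
Op 3: unregister job_A -> active={job_B:*/10}
Op 4: register job_B */16 -> active={job_B:*/16}
Op 5: register job_B */8 -> active={job_B:*/8}
Op 6: register job_C */8 -> active={job_B:*/8, job_C:*/8}
Op 7: register job_E */14 -> active={job_B:*/8, job_C:*/8, job_E:*/14}
Op 8: unregister job_C -> active={job_B:*/8, job_E:*/14}
Op 9: register job_B */6 -> active={job_B:*/6, job_E:*/14}
  job_B: interval 6, next fire after T=59 is 60
  job_E: interval 14, next fire after T=59 is 70
Earliest = 60, winner (lex tiebreak) = job_B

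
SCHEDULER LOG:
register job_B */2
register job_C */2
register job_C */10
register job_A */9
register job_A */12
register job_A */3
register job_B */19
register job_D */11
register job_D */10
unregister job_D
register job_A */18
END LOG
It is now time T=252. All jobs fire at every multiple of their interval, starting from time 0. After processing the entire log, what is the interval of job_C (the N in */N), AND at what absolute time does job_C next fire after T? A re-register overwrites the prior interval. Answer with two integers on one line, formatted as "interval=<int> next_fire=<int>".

Op 1: register job_B */2 -> active={job_B:*/2}
Op 2: register job_C */2 -> active={job_B:*/2, job_C:*/2}
Op 3: register job_C */10 -> active={job_B:*/2, job_C:*/10}
Op 4: register job_A */9 -> active={job_A:*/9, job_B:*/2, job_C:*/10}
Op 5: register job_A */12 -> active={job_A:*/12, job_B:*/2, job_C:*/10}
Op 6: register job_A */3 -> active={job_A:*/3, job_B:*/2, job_C:*/10}
Op 7: register job_B */19 -> active={job_A:*/3, job_B:*/19, job_C:*/10}
Op 8: register job_D */11 -> active={job_A:*/3, job_B:*/19, job_C:*/10, job_D:*/11}
Op 9: register job_D */10 -> active={job_A:*/3, job_B:*/19, job_C:*/10, job_D:*/10}
Op 10: unregister job_D -> active={job_A:*/3, job_B:*/19, job_C:*/10}
Op 11: register job_A */18 -> active={job_A:*/18, job_B:*/19, job_C:*/10}
Final interval of job_C = 10
Next fire of job_C after T=252: (252//10+1)*10 = 260

Answer: interval=10 next_fire=260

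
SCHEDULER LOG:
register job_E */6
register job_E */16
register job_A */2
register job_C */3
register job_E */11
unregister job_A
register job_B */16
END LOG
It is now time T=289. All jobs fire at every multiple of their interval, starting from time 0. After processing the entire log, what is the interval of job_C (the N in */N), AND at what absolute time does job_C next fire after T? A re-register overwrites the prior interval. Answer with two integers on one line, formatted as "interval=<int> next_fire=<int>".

Op 1: register job_E */6 -> active={job_E:*/6}
Op 2: register job_E */16 -> active={job_E:*/16}
Op 3: register job_A */2 -> active={job_A:*/2, job_E:*/16}
Op 4: register job_C */3 -> active={job_A:*/2, job_C:*/3, job_E:*/16}
Op 5: register job_E */11 -> active={job_A:*/2, job_C:*/3, job_E:*/11}
Op 6: unregister job_A -> active={job_C:*/3, job_E:*/11}
Op 7: register job_B */16 -> active={job_B:*/16, job_C:*/3, job_E:*/11}
Final interval of job_C = 3
Next fire of job_C after T=289: (289//3+1)*3 = 291

Answer: interval=3 next_fire=291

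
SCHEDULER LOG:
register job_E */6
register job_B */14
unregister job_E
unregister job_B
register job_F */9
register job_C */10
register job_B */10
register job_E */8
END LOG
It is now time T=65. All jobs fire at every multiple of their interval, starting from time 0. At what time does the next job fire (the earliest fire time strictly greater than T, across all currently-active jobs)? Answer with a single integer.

Answer: 70

Derivation:
Op 1: register job_E */6 -> active={job_E:*/6}
Op 2: register job_B */14 -> active={job_B:*/14, job_E:*/6}
Op 3: unregister job_E -> active={job_B:*/14}
Op 4: unregister job_B -> active={}
Op 5: register job_F */9 -> active={job_F:*/9}
Op 6: register job_C */10 -> active={job_C:*/10, job_F:*/9}
Op 7: register job_B */10 -> active={job_B:*/10, job_C:*/10, job_F:*/9}
Op 8: register job_E */8 -> active={job_B:*/10, job_C:*/10, job_E:*/8, job_F:*/9}
  job_B: interval 10, next fire after T=65 is 70
  job_C: interval 10, next fire after T=65 is 70
  job_E: interval 8, next fire after T=65 is 72
  job_F: interval 9, next fire after T=65 is 72
Earliest fire time = 70 (job job_B)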